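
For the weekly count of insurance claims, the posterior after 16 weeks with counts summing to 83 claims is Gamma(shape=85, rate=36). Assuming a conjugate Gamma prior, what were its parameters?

Gamma(shape=2, rate=20)

Gamma–Poisson conjugacy: posterior shape = α + Σxᵢ, posterior rate = β + n.
So α = 85 − 83 = 2 and β = 36 − 16 = 20.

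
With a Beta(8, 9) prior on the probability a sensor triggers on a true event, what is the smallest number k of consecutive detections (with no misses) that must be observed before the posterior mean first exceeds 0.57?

k = 4

After k detections and 0 misses the posterior is Beta(8+k, 9), with mean (8+k)/(8+9+k).
Set (8+k)/(17+k) > 0.57 and solve: k > (0.57·17 − 8)/(1 − 0.57) = 3.930.
The smallest integer exceeding 3.930 is 4, and checking k=4: (12)/(21) = 0.5714 > 0.57.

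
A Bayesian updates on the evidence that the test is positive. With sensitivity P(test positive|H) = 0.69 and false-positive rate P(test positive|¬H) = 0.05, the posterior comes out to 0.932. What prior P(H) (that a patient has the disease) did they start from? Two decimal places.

P(H) = 0.50

Bayes' rule in odds form gives O(H|E) = O(H)·[P(E|H)/P(E|¬H)], hence O(H) = O(H|E)/LR.
Posterior odds = 0.932/(1−0.932) = 13.7059. LR = 0.69/0.05 = 13.8000.
Prior odds = 13.7059/13.8000 = 0.9932, so P(H) = 0.9932/(1+0.9932) ≈ 0.50.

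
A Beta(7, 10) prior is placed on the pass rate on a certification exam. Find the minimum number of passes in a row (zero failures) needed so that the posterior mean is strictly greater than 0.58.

After k passes and 0 failures the posterior is Beta(7+k, 10), with mean (7+k)/(7+10+k).
Set (7+k)/(17+k) > 0.58 and solve: k > (0.58·17 − 7)/(1 − 0.58) = 6.810.
The smallest integer exceeding 6.810 is 7.

k = 7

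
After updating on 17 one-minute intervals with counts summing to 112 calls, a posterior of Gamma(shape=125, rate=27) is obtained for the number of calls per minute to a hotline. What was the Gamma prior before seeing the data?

Gamma–Poisson conjugacy: posterior shape = α + Σxᵢ, posterior rate = β + n.
So α = 125 − 112 = 13 and β = 27 − 17 = 10.

Gamma(shape=13, rate=10)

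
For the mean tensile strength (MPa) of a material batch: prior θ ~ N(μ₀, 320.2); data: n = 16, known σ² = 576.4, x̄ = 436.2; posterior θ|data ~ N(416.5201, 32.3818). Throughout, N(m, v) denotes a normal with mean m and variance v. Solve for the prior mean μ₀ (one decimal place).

μ₀ = 241.6

The posterior mean is a precision-weighted average: μ_n = (τ₀μ₀ + τ_data·x̄)/(τ₀+τ_data), with τ₀=1/σ₀² and τ_data=n/σ².
Here τ₀ = 1/320.2 = 0.003123 and τ_data = 16/576.4 = 0.027759, so τ_n = 0.030882.
Rearranging for μ₀: μ₀ = (μ_n·τ_n − τ_data·x̄)/τ₀ = (416.5201·0.030882 − 0.027759·436.2) / 0.003123 = 0.754498/0.003123 ≈ 241.6.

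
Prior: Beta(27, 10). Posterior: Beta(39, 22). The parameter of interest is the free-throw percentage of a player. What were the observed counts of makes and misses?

12 makes and 12 misses

Under Beta–binomial conjugacy the posterior parameters are (α+s, β+f).
So s = 39 − 27 = 12 and f = 22 − 10 = 12.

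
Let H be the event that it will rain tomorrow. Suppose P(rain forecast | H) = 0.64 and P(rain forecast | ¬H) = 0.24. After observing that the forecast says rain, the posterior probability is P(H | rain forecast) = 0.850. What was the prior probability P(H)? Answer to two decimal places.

In odds form, posterior odds = prior odds × likelihood ratio, so prior odds = posterior odds ÷ LR.
Posterior odds = 0.850/(1−0.850) = 5.6667. LR = 0.64/0.24 = 2.6667.
Prior odds = 5.6667/2.6667 = 2.1250, so P(H) = 2.1250/(1+2.1250) ≈ 0.68.

P(H) = 0.68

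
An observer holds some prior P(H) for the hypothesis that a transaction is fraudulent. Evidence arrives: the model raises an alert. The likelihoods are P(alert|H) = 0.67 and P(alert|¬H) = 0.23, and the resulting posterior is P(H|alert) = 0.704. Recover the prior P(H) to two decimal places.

Bayes' rule in odds form gives O(H|E) = O(H)·[P(E|H)/P(E|¬H)], hence O(H) = O(H|E)/LR.
Posterior odds = 0.704/(1−0.704) = 2.3784. LR = 0.67/0.23 = 2.9130.
Prior odds = 2.3784/2.9130 = 0.8165, so P(H) = 0.8165/(1+0.8165) ≈ 0.45.

P(H) = 0.45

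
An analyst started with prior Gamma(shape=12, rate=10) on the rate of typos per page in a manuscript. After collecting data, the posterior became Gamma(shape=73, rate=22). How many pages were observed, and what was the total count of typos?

n = 12 pages with total 61 typos

Gamma–Poisson conjugacy: posterior shape = α + Σxᵢ, posterior rate = β + n.
Matching: Σxᵢ = 73 − 12 = 61 and n = 22 − 10 = 12.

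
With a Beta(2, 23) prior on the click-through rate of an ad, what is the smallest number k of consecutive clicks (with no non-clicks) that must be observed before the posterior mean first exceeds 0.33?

After k clicks and 0 non-clicks the posterior is Beta(2+k, 23), with mean (2+k)/(2+23+k).
Set (2+k)/(25+k) > 0.33 and solve: k > (0.33·25 − 2)/(1 − 0.33) = 9.328.
The smallest integer exceeding 9.328 is 10.

k = 10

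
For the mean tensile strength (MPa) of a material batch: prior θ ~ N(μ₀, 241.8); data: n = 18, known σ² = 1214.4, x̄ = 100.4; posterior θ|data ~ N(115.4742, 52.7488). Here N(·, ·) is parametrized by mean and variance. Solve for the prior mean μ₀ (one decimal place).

μ₀ = 169.5

The posterior mean is a precision-weighted average: μ_n = (τ₀μ₀ + τ_data·x̄)/(τ₀+τ_data), with τ₀=1/σ₀² and τ_data=n/σ².
Here τ₀ = 1/241.8 = 0.004136 and τ_data = 18/1214.4 = 0.014822, so τ_n = 0.018958.
Rearranging for μ₀: μ₀ = (μ_n·τ_n − τ_data·x̄)/τ₀ = (115.4742·0.018958 − 0.014822·100.4) / 0.004136 = 0.701031/0.004136 ≈ 169.5.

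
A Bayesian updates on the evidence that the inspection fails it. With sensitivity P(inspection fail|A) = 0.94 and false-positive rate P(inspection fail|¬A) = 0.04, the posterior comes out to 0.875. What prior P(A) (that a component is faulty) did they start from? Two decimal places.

In odds form, posterior odds = prior odds × likelihood ratio, so prior odds = posterior odds ÷ LR.
Posterior odds = 0.875/(1−0.875) = 7.0000. LR = 0.94/0.04 = 23.5000.
Prior odds = 7.0000/23.5000 = 0.2979, so P(A) = 0.2979/(1+0.2979) ≈ 0.23.

P(A) = 0.23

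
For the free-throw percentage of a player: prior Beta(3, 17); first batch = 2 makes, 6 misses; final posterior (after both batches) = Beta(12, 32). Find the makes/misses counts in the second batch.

7 makes and 9 misses

Sequential conjugate updates are equivalent to a single update on the pooled data, so total successes = posterior α − prior α and total failures = posterior β − prior β.
Total across both batches: 12−3=9 makes, 32−17=15 misses.
Subtract the first batch: 9−2=7 makes and 15−6=9 misses.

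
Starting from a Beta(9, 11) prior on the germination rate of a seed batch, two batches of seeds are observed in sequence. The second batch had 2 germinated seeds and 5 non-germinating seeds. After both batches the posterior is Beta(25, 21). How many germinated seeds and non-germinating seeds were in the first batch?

Because Beta–binomial updating is additive in the counts, the combined data contributed (α_post−α_prior, β_post−β_prior) successes and failures.
Total across both batches: 25−9=16 germinated seeds, 21−11=10 non-germinating seeds.
Subtract the second batch: 16−2=14 germinated seeds and 10−5=5 non-germinating seeds.

14 germinated seeds and 5 non-germinating seeds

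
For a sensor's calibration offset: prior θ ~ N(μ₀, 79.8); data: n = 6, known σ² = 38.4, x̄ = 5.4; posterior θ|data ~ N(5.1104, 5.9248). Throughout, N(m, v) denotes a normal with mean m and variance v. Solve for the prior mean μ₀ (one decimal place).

With known observation variance, the Normal–Normal posterior has precision τ_n = τ₀ + n/σ² and mean μ_n = (τ₀μ₀ + (n/σ²)x̄)/τ_n.
Here τ₀ = 1/79.8 = 0.012531 and τ_data = 6/38.4 = 0.156250, so τ_n = 0.168781.
Rearranging for μ₀: μ₀ = (μ_n·τ_n − τ_data·x̄)/τ₀ = (5.1104·0.168781 − 0.156250·5.4) / 0.012531 = 0.018788/0.012531 ≈ 1.5.

μ₀ = 1.5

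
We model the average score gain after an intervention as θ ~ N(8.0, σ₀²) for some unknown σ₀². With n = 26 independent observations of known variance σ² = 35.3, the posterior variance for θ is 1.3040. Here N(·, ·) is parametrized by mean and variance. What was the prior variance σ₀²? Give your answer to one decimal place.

σ₀² = 33.0

For the Normal–Normal model with known σ², precisions add: τ_n = τ₀ + n/σ².
So 1/σ₀² = 1/1.3040 − 26/35.3 = 0.766871 − 0.736544 = 0.030327.
Hence σ₀² = 1/0.030327 ≈ 33.0.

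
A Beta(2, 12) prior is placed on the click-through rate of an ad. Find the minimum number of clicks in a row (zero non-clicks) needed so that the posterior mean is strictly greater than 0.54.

k = 13

After k clicks and 0 non-clicks the posterior is Beta(2+k, 12), with mean (2+k)/(2+12+k).
Set (2+k)/(14+k) > 0.54 and solve: k > (0.54·14 − 2)/(1 − 0.54) = 12.087.
The smallest integer exceeding 12.087 is 13.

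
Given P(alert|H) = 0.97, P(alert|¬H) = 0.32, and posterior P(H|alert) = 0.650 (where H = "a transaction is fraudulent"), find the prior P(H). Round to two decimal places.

Bayes' rule in odds form gives O(H|E) = O(H)·[P(E|H)/P(E|¬H)], hence O(H) = O(H|E)/LR.
Posterior odds = 0.650/(1−0.650) = 1.8571. LR = 0.97/0.32 = 3.0312.
Prior odds = 1.8571/3.0312 = 0.6127, so P(H) = 0.6127/(1+0.6127) ≈ 0.38.

P(H) = 0.38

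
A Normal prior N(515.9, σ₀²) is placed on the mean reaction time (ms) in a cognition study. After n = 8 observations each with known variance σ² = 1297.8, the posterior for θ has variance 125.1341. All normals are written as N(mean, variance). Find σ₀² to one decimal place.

Posterior precision equals prior precision plus data precision: 1/σ_n² = 1/σ₀² + n/σ².
So 1/σ₀² = 1/125.1341 − 8/1297.8 = 0.007991 − 0.006164 = 0.001827.
Hence σ₀² = 1/0.001827 ≈ 547.3.

σ₀² = 547.3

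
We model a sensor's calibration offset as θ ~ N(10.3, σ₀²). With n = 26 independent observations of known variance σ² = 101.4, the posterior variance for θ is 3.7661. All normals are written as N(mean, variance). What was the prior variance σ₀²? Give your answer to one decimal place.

σ₀² = 109.7

Posterior precision equals prior precision plus data precision: 1/σ_n² = 1/σ₀² + n/σ².
So 1/σ₀² = 1/3.7661 − 26/101.4 = 0.265527 − 0.256410 = 0.009117.
Hence σ₀² = 1/0.009117 ≈ 109.7.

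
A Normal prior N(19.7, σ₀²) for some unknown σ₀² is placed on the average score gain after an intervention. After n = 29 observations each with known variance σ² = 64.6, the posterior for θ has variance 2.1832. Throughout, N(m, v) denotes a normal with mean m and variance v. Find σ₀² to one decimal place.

For the Normal–Normal model with known σ², precisions add: τ_n = τ₀ + n/σ².
So 1/σ₀² = 1/2.1832 − 29/64.6 = 0.458043 − 0.448916 = 0.009127.
Hence σ₀² = 1/0.009127 ≈ 109.6.

σ₀² = 109.6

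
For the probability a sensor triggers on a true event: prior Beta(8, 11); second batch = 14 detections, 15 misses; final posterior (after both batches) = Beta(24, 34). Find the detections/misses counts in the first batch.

Because Beta–binomial updating is additive in the counts, the combined data contributed (α_post−α_prior, β_post−β_prior) successes and failures.
Total across both batches: 24−8=16 detections, 34−11=23 misses.
Subtract the second batch: 16−14=2 detections and 23−15=8 misses.

2 detections and 8 misses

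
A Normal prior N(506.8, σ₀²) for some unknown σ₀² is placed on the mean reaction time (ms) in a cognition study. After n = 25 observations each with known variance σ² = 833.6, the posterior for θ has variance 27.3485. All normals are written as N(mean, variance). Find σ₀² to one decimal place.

For the Normal–Normal model with known σ², precisions add: τ_n = τ₀ + n/σ².
So 1/σ₀² = 1/27.3485 − 25/833.6 = 0.036565 − 0.029990 = 0.006575.
Hence σ₀² = 1/0.006575 ≈ 152.1.

σ₀² = 152.1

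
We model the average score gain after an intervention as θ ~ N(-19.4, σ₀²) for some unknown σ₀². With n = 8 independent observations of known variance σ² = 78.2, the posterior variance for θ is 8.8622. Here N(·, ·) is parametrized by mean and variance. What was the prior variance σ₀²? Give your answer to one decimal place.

σ₀² = 94.9

For the Normal–Normal model with known σ², precisions add: τ_n = τ₀ + n/σ².
So 1/σ₀² = 1/8.8622 − 8/78.2 = 0.112839 − 0.102302 = 0.010537.
Hence σ₀² = 1/0.010537 ≈ 94.9.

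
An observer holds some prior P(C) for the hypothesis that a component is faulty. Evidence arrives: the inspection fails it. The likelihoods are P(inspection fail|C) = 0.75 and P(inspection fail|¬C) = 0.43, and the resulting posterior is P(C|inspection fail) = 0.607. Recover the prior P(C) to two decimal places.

P(C) = 0.47

In odds form, posterior odds = prior odds × likelihood ratio, so prior odds = posterior odds ÷ LR.
Posterior odds = 0.607/(1−0.607) = 1.5445. LR = 0.75/0.43 = 1.7442.
Prior odds = 1.5445/1.7442 = 0.8855, so P(C) = 0.8855/(1+0.8855) ≈ 0.47.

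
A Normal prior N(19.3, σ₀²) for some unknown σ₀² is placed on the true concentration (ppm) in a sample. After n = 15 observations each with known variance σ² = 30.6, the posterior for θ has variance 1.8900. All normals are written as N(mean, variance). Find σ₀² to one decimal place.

σ₀² = 25.7

For the Normal–Normal model with known σ², precisions add: τ_n = τ₀ + n/σ².
So 1/σ₀² = 1/1.8900 − 15/30.6 = 0.529101 − 0.490196 = 0.038905.
Hence σ₀² = 1/0.038905 ≈ 25.7.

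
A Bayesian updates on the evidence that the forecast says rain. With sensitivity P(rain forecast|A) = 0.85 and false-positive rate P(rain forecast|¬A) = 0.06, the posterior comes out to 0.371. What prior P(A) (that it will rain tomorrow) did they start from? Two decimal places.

P(A) = 0.04

Bayes' rule in odds form gives O(A|E) = O(A)·[P(E|A)/P(E|¬A)], hence O(A) = O(A|E)/LR.
Posterior odds = 0.371/(1−0.371) = 0.5898. LR = 0.85/0.06 = 14.1667.
Prior odds = 0.5898/14.1667 = 0.0416, so P(A) = 0.0416/(1+0.0416) ≈ 0.04.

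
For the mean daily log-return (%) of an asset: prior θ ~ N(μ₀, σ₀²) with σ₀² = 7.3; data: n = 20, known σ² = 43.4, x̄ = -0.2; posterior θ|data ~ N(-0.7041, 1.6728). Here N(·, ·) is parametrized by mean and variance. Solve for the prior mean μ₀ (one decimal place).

With known observation variance, the Normal–Normal posterior has precision τ_n = τ₀ + n/σ² and mean μ_n = (τ₀μ₀ + (n/σ²)x̄)/τ_n.
Here τ₀ = 1/7.3 = 0.136986 and τ_data = 20/43.4 = 0.460829, so τ_n = 0.597815.
Rearranging for μ₀: μ₀ = (μ_n·τ_n − τ_data·x̄)/τ₀ = (-0.7041·0.597815 − 0.460829·-0.2) / 0.136986 = -0.328756/0.136986 ≈ -2.4.

μ₀ = -2.4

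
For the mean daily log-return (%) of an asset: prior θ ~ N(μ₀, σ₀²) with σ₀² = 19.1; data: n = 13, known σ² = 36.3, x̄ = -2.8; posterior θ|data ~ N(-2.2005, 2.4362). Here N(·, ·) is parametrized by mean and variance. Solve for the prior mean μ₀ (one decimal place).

With known observation variance, the Normal–Normal posterior has precision τ_n = τ₀ + n/σ² and mean μ_n = (τ₀μ₀ + (n/σ²)x̄)/τ_n.
Here τ₀ = 1/19.1 = 0.052356 and τ_data = 13/36.3 = 0.358127, so τ_n = 0.410483.
Rearranging for μ₀: μ₀ = (μ_n·τ_n − τ_data·x̄)/τ₀ = (-2.2005·0.410483 − 0.358127·-2.8) / 0.052356 = 0.099488/0.052356 ≈ 1.9.

μ₀ = 1.9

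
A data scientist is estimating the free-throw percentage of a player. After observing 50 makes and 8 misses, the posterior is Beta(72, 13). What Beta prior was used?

Beta is conjugate to the binomial likelihood: posterior = Beta(α+s, β+f).
So α = 72 − 50 = 22 and β = 13 − 8 = 5.

Beta(22, 5)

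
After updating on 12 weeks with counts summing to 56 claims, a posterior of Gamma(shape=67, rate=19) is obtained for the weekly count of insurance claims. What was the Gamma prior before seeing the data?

Gamma–Poisson conjugacy: posterior shape = α + Σxᵢ, posterior rate = β + n.
So α = 67 − 56 = 11 and β = 19 − 12 = 7.

Gamma(shape=11, rate=7)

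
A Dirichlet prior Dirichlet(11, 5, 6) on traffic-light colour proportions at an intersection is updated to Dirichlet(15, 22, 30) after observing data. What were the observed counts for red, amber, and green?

For a Dirichlet(α) prior with multinomial counts c, the posterior is Dirichlet(α + c) componentwise.
Counts are posterior − prior componentwise: 15−11=4, 22−5=17, 30−6=24.

counts (4, 17, 24)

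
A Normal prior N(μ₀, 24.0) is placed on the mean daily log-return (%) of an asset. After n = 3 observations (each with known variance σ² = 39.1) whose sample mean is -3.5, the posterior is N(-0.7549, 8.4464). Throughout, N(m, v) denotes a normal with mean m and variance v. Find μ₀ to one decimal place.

μ₀ = 4.3

The posterior mean is a precision-weighted average: μ_n = (τ₀μ₀ + τ_data·x̄)/(τ₀+τ_data), with τ₀=1/σ₀² and τ_data=n/σ².
Here τ₀ = 1/24.0 = 0.041667 and τ_data = 3/39.1 = 0.076726, so τ_n = 0.118393.
Rearranging for μ₀: μ₀ = (μ_n·τ_n − τ_data·x̄)/τ₀ = (-0.7549·0.118393 − 0.076726·-3.5) / 0.041667 = 0.179166/0.041667 ≈ 4.3.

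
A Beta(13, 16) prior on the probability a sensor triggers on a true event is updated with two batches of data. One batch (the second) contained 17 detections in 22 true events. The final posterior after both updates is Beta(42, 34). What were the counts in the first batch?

12 detections and 13 misses

Because Beta–binomial updating is additive in the counts, the combined data contributed (α_post−α_prior, β_post−β_prior) successes and failures.
Total across both batches: 42−13=29 detections, 34−16=18 misses.
Subtract the second batch: 29−17=12 detections and 18−5=13 misses.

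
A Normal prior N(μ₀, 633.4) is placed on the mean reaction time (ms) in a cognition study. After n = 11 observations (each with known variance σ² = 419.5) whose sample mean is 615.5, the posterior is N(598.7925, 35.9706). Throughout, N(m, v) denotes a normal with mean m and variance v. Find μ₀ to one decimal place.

The posterior mean is a precision-weighted average: μ_n = (τ₀μ₀ + τ_data·x̄)/(τ₀+τ_data), with τ₀=1/σ₀² and τ_data=n/σ².
Here τ₀ = 1/633.4 = 0.001579 and τ_data = 11/419.5 = 0.026222, so τ_n = 0.027801.
Rearranging for μ₀: μ₀ = (μ_n·τ_n − τ_data·x̄)/τ₀ = (598.7925·0.027801 − 0.026222·615.5) / 0.001579 = 0.507389/0.001579 ≈ 321.3.

μ₀ = 321.3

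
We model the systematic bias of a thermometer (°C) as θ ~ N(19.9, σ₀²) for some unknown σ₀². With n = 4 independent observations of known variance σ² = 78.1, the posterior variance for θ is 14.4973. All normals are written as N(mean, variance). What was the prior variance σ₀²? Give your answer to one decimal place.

Posterior precision equals prior precision plus data precision: 1/σ_n² = 1/σ₀² + n/σ².
So 1/σ₀² = 1/14.4973 − 4/78.1 = 0.068978 − 0.051216 = 0.017762.
Hence σ₀² = 1/0.017762 ≈ 56.3.

σ₀² = 56.3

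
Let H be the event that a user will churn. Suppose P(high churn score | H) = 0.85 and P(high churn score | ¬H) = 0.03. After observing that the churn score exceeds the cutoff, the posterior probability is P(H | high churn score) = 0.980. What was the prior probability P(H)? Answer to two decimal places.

In odds form, posterior odds = prior odds × likelihood ratio, so prior odds = posterior odds ÷ LR.
Posterior odds = 0.980/(1−0.980) = 49.0000. LR = 0.85/0.03 = 28.3333.
Prior odds = 49.0000/28.3333 = 1.7294, so P(H) = 1.7294/(1+1.7294) ≈ 0.63.

P(H) = 0.63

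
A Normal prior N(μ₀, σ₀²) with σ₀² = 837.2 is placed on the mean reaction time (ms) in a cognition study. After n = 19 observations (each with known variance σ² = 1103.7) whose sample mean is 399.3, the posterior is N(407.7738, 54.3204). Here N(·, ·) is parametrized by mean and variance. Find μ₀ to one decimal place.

μ₀ = 529.9

The posterior mean is a precision-weighted average: μ_n = (τ₀μ₀ + τ_data·x̄)/(τ₀+τ_data), with τ₀=1/σ₀² and τ_data=n/σ².
Here τ₀ = 1/837.2 = 0.001194 and τ_data = 19/1103.7 = 0.017215, so τ_n = 0.018409.
Rearranging for μ₀: μ₀ = (μ_n·τ_n − τ_data·x̄)/τ₀ = (407.7738·0.018409 − 0.017215·399.3) / 0.001194 = 0.632758/0.001194 ≈ 529.9.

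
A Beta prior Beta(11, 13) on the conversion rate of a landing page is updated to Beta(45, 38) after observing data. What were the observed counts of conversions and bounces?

34 conversions and 25 bounces

Under Beta–binomial conjugacy the posterior parameters are (α+s, β+f).
So s = 45 − 11 = 34 and f = 38 − 13 = 25.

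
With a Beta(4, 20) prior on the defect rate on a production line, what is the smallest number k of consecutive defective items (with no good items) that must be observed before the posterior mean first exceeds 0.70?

k = 43

After k defective items and 0 good items the posterior is Beta(4+k, 20), with mean (4+k)/(4+20+k).
Set (4+k)/(24+k) > 0.70 and solve: k > (0.70·24 − 4)/(1 − 0.70) = 42.667.
The smallest integer exceeding 42.667 is 43.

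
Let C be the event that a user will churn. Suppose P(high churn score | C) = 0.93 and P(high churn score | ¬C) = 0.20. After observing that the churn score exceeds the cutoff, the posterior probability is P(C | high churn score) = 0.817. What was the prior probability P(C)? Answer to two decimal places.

P(C) = 0.49

Bayes' rule in odds form gives O(C|E) = O(C)·[P(E|C)/P(E|¬C)], hence O(C) = O(C|E)/LR.
Posterior odds = 0.817/(1−0.817) = 4.4645. LR = 0.93/0.20 = 4.6500.
Prior odds = 4.4645/4.6500 = 0.9601, so P(C) = 0.9601/(1+0.9601) ≈ 0.49.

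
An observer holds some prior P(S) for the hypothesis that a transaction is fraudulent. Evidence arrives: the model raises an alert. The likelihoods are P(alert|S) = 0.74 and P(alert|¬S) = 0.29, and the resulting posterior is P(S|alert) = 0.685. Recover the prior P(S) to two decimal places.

P(S) = 0.46

In odds form, posterior odds = prior odds × likelihood ratio, so prior odds = posterior odds ÷ LR.
Posterior odds = 0.685/(1−0.685) = 2.1746. LR = 0.74/0.29 = 2.5517.
Prior odds = 2.1746/2.5517 = 0.8522, so P(S) = 0.8522/(1+0.8522) ≈ 0.46.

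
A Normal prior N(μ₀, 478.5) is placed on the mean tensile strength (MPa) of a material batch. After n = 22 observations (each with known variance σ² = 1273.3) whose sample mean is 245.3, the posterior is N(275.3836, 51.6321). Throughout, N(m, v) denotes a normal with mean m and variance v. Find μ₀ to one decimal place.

μ₀ = 524.1

The posterior mean is a precision-weighted average: μ_n = (τ₀μ₀ + τ_data·x̄)/(τ₀+τ_data), with τ₀=1/σ₀² and τ_data=n/σ².
Here τ₀ = 1/478.5 = 0.002090 and τ_data = 22/1273.3 = 0.017278, so τ_n = 0.019368.
Rearranging for μ₀: μ₀ = (μ_n·τ_n − τ_data·x̄)/τ₀ = (275.3836·0.019368 − 0.017278·245.3) / 0.002090 = 1.095336/0.002090 ≈ 524.1.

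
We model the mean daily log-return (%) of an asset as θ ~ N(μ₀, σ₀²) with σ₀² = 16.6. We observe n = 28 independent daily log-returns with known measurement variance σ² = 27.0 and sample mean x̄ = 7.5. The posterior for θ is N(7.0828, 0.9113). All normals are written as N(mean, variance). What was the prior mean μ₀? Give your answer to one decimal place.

The posterior mean is a precision-weighted average: μ_n = (τ₀μ₀ + τ_data·x̄)/(τ₀+τ_data), with τ₀=1/σ₀² and τ_data=n/σ².
Here τ₀ = 1/16.6 = 0.060241 and τ_data = 28/27.0 = 1.037037, so τ_n = 1.097278.
Rearranging for μ₀: μ₀ = (μ_n·τ_n − τ_data·x̄)/τ₀ = (7.0828·1.097278 − 1.037037·7.5) / 0.060241 = -0.005977/0.060241 ≈ -0.1.

μ₀ = -0.1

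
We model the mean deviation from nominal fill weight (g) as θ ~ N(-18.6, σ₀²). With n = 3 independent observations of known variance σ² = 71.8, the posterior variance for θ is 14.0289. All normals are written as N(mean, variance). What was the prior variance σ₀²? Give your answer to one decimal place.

σ₀² = 33.9

For the Normal–Normal model with known σ², precisions add: τ_n = τ₀ + n/σ².
So 1/σ₀² = 1/14.0289 − 3/71.8 = 0.071281 − 0.041783 = 0.029498.
Hence σ₀² = 1/0.029498 ≈ 33.9.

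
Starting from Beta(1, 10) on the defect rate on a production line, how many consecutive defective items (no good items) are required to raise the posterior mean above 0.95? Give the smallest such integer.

After k defective items and 0 good items the posterior is Beta(1+k, 10), with mean (1+k)/(1+10+k).
Set (1+k)/(11+k) > 0.95 and solve: k > (0.95·11 − 1)/(1 − 0.95) = 189.000.
The smallest integer exceeding 189.000 is 190, and checking k=190: (191)/(201) = 0.9502 > 0.95.

k = 190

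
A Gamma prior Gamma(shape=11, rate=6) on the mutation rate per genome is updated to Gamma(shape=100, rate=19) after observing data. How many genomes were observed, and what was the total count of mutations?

n = 13 genomes with total 89 mutations

Gamma–Poisson conjugacy: posterior shape = α + Σxᵢ, posterior rate = β + n.
Matching: Σxᵢ = 100 − 11 = 89 and n = 19 − 6 = 13.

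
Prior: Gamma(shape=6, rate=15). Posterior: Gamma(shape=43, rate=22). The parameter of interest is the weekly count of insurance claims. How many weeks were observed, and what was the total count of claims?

A Gamma(α, β) prior (rate parametrization) on a Poisson rate with n observations summing to S gives posterior Gamma(α+S, β+n).
Matching: Σxᵢ = 43 − 6 = 37 and n = 22 − 15 = 7.

n = 7 weeks with total 37 claims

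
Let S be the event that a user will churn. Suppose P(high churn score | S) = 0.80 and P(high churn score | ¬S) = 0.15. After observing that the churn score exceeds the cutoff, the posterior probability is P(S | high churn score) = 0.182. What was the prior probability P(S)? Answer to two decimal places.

In odds form, posterior odds = prior odds × likelihood ratio, so prior odds = posterior odds ÷ LR.
Posterior odds = 0.182/(1−0.182) = 0.2225. LR = 0.80/0.15 = 5.3333.
Prior odds = 0.2225/5.3333 = 0.0417, so P(S) = 0.0417/(1+0.0417) ≈ 0.04.

P(S) = 0.04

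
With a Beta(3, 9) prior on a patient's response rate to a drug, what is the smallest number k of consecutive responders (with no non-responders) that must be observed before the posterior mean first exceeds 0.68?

k = 17

After k responders and 0 non-responders the posterior is Beta(3+k, 9), with mean (3+k)/(3+9+k).
Set (3+k)/(12+k) > 0.68 and solve: k > (0.68·12 − 3)/(1 − 0.68) = 16.125.
The smallest integer exceeding 16.125 is 17.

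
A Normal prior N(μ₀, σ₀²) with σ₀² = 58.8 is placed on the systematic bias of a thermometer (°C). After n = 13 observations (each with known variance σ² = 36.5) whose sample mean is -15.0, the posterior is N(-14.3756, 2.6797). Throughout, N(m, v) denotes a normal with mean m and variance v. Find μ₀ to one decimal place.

μ₀ = -1.3

With known observation variance, the Normal–Normal posterior has precision τ_n = τ₀ + n/σ² and mean μ_n = (τ₀μ₀ + (n/σ²)x̄)/τ_n.
Here τ₀ = 1/58.8 = 0.017007 and τ_data = 13/36.5 = 0.356164, so τ_n = 0.373171.
Rearranging for μ₀: μ₀ = (μ_n·τ_n − τ_data·x̄)/τ₀ = (-14.3756·0.373171 − 0.356164·-15.0) / 0.017007 = -0.022097/0.017007 ≈ -1.3.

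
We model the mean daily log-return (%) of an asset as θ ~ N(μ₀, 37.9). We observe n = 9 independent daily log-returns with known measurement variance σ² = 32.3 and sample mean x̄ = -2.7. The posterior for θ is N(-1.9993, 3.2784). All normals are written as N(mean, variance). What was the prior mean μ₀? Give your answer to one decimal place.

With known observation variance, the Normal–Normal posterior has precision τ_n = τ₀ + n/σ² and mean μ_n = (τ₀μ₀ + (n/σ²)x̄)/τ_n.
Here τ₀ = 1/37.9 = 0.026385 and τ_data = 9/32.3 = 0.278638, so τ_n = 0.305023.
Rearranging for μ₀: μ₀ = (μ_n·τ_n − τ_data·x̄)/τ₀ = (-1.9993·0.305023 − 0.278638·-2.7) / 0.026385 = 0.142490/0.026385 ≈ 5.4.

μ₀ = 5.4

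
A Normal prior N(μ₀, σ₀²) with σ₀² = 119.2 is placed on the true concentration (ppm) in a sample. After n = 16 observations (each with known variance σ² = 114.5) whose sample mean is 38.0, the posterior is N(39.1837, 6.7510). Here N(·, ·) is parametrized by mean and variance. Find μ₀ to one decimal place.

With known observation variance, the Normal–Normal posterior has precision τ_n = τ₀ + n/σ² and mean μ_n = (τ₀μ₀ + (n/σ²)x̄)/τ_n.
Here τ₀ = 1/119.2 = 0.008389 and τ_data = 16/114.5 = 0.139738, so τ_n = 0.148127.
Rearranging for μ₀: μ₀ = (μ_n·τ_n − τ_data·x̄)/τ₀ = (39.1837·0.148127 − 0.139738·38.0) / 0.008389 = 0.494120/0.008389 ≈ 58.9.

μ₀ = 58.9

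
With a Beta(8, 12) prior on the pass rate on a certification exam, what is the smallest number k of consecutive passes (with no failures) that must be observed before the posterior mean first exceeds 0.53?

k = 6

After k passes and 0 failures the posterior is Beta(8+k, 12), with mean (8+k)/(8+12+k).
Set (8+k)/(20+k) > 0.53 and solve: k > (0.53·20 − 8)/(1 − 0.53) = 5.532.
The smallest integer exceeding 5.532 is 6, and checking k=6: (14)/(26) = 0.5385 > 0.53.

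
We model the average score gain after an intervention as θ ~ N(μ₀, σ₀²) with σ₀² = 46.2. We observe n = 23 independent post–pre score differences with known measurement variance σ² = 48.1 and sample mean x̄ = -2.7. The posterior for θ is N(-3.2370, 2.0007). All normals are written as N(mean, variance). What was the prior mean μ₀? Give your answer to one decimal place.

The posterior mean is a precision-weighted average: μ_n = (τ₀μ₀ + τ_data·x̄)/(τ₀+τ_data), with τ₀=1/σ₀² and τ_data=n/σ².
Here τ₀ = 1/46.2 = 0.021645 and τ_data = 23/48.1 = 0.478170, so τ_n = 0.499815.
Rearranging for μ₀: μ₀ = (μ_n·τ_n − τ_data·x̄)/τ₀ = (-3.2370·0.499815 − 0.478170·-2.7) / 0.021645 = -0.326842/0.021645 ≈ -15.1.

μ₀ = -15.1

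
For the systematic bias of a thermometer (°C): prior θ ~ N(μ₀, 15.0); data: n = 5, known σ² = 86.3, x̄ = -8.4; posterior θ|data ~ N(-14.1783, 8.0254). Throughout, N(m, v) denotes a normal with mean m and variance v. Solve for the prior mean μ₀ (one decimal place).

μ₀ = -19.2

The posterior mean is a precision-weighted average: μ_n = (τ₀μ₀ + τ_data·x̄)/(τ₀+τ_data), with τ₀=1/σ₀² and τ_data=n/σ².
Here τ₀ = 1/15.0 = 0.066667 and τ_data = 5/86.3 = 0.057937, so τ_n = 0.124604.
Rearranging for μ₀: μ₀ = (μ_n·τ_n − τ_data·x̄)/τ₀ = (-14.1783·0.124604 − 0.057937·-8.4) / 0.066667 = -1.280002/0.066667 ≈ -19.2.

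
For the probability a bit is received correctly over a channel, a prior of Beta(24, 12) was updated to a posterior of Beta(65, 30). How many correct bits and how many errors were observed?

Beta is conjugate to the binomial likelihood: posterior = Beta(α+s, β+f).
Match parameters: s=65−24=41, f=30−12=18.

41 correct bits and 18 errors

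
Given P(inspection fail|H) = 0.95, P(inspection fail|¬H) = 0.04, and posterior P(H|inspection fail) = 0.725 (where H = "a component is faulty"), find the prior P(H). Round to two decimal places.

In odds form, posterior odds = prior odds × likelihood ratio, so prior odds = posterior odds ÷ LR.
Posterior odds = 0.725/(1−0.725) = 2.6364. LR = 0.95/0.04 = 23.7500.
Prior odds = 2.6364/23.7500 = 0.1110, so P(H) = 0.1110/(1+0.1110) ≈ 0.10.

P(H) = 0.10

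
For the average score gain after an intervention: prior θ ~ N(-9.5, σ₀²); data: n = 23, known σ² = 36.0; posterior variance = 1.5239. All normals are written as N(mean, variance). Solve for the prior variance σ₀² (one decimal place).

Posterior precision equals prior precision plus data precision: 1/σ_n² = 1/σ₀² + n/σ².
So 1/σ₀² = 1/1.5239 − 23/36.0 = 0.656211 − 0.638889 = 0.017322.
Hence σ₀² = 1/0.017322 ≈ 57.7.

σ₀² = 57.7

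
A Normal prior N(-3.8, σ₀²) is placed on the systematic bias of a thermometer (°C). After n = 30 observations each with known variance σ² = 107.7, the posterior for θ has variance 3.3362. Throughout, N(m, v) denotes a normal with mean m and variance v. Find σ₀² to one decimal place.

σ₀² = 47.2

Posterior precision equals prior precision plus data precision: 1/σ_n² = 1/σ₀² + n/σ².
So 1/σ₀² = 1/3.3362 − 30/107.7 = 0.299742 − 0.278552 = 0.021190.
Hence σ₀² = 1/0.021190 ≈ 47.2.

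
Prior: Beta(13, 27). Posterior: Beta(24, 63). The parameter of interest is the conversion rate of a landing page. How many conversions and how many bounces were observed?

A Beta(α, β) prior with s successes and f failures in binomial data gives a Beta(α+s, β+f) posterior.
Match parameters: s=24−13=11, f=63−27=36.

11 conversions and 36 bounces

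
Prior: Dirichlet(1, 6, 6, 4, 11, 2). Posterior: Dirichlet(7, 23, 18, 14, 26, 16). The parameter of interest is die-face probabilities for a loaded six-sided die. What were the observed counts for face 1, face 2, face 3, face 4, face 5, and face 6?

For a Dirichlet(α) prior with multinomial counts c, the posterior is Dirichlet(α + c) componentwise.
Counts are posterior − prior componentwise: 7−1=6, 23−6=17, 18−6=12, 14−4=10, 26−11=15, 16−2=14.

counts (6, 17, 12, 10, 15, 14)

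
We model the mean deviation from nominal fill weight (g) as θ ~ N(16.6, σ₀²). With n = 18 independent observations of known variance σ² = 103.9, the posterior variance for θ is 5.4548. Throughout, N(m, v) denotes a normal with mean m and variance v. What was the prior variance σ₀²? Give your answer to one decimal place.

σ₀² = 99.2

Posterior precision equals prior precision plus data precision: 1/σ_n² = 1/σ₀² + n/σ².
So 1/σ₀² = 1/5.4548 − 18/103.9 = 0.183325 − 0.173244 = 0.010081.
Hence σ₀² = 1/0.010081 ≈ 99.2.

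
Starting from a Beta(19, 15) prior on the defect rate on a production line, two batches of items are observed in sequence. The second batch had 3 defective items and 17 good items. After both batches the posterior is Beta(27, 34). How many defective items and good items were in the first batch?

5 defective items and 2 good items

Because Beta–binomial updating is additive in the counts, the combined data contributed (α_post−α_prior, β_post−β_prior) successes and failures.
Total across both batches: 27−19=8 defective items, 34−15=19 good items.
Subtract the second batch: 8−3=5 defective items and 19−17=2 good items.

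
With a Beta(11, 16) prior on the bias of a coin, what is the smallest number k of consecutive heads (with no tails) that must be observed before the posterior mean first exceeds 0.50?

k = 6

After k heads and 0 tails the posterior is Beta(11+k, 16), with mean (11+k)/(11+16+k).
Set (11+k)/(27+k) > 0.50 and solve: k > (0.50·27 − 11)/(1 − 0.50) = 5.000.
The smallest integer exceeding 5.000 is 6.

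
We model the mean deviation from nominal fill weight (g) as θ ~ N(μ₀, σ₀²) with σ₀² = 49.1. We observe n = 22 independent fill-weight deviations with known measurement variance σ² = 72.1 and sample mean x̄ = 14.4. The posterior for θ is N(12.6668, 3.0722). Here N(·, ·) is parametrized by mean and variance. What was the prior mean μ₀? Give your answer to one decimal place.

The posterior mean is a precision-weighted average: μ_n = (τ₀μ₀ + τ_data·x̄)/(τ₀+τ_data), with τ₀=1/σ₀² and τ_data=n/σ².
Here τ₀ = 1/49.1 = 0.020367 and τ_data = 22/72.1 = 0.305132, so τ_n = 0.325499.
Rearranging for μ₀: μ₀ = (μ_n·τ_n − τ_data·x̄)/τ₀ = (12.6668·0.325499 − 0.305132·14.4) / 0.020367 = -0.270870/0.020367 ≈ -13.3.

μ₀ = -13.3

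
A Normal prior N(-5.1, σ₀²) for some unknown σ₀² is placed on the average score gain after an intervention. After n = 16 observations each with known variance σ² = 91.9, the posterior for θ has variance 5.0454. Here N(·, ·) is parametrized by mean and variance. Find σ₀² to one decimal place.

For the Normal–Normal model with known σ², precisions add: τ_n = τ₀ + n/σ².
So 1/σ₀² = 1/5.0454 − 16/91.9 = 0.198200 − 0.174102 = 0.024098.
Hence σ₀² = 1/0.024098 ≈ 41.5.

σ₀² = 41.5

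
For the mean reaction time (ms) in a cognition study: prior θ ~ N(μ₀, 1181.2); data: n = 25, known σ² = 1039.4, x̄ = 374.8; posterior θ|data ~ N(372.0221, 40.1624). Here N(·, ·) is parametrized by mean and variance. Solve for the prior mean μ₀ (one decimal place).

μ₀ = 293.1

With known observation variance, the Normal–Normal posterior has precision τ_n = τ₀ + n/σ² and mean μ_n = (τ₀μ₀ + (n/σ²)x̄)/τ_n.
Here τ₀ = 1/1181.2 = 0.000847 and τ_data = 25/1039.4 = 0.024052, so τ_n = 0.024899.
Rearranging for μ₀: μ₀ = (μ_n·τ_n − τ_data·x̄)/τ₀ = (372.0221·0.024899 − 0.024052·374.8) / 0.000847 = 0.248289/0.000847 ≈ 293.1.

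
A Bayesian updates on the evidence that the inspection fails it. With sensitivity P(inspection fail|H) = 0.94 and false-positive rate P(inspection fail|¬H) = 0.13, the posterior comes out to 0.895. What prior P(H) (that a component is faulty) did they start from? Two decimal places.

P(H) = 0.54

Bayes' rule in odds form gives O(H|E) = O(H)·[P(E|H)/P(E|¬H)], hence O(H) = O(H|E)/LR.
Posterior odds = 0.895/(1−0.895) = 8.5238. LR = 0.94/0.13 = 7.2308.
Prior odds = 8.5238/7.2308 = 1.1788, so P(H) = 1.1788/(1+1.1788) ≈ 0.54.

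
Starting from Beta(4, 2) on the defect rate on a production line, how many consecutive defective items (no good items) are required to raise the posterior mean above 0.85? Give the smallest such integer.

k = 8

After k defective items and 0 good items the posterior is Beta(4+k, 2), with mean (4+k)/(4+2+k).
Set (4+k)/(6+k) > 0.85 and solve: k > (0.85·6 − 4)/(1 − 0.85) = 7.333.
The smallest integer exceeding 7.333 is 8, and checking k=8: (12)/(14) = 0.8571 > 0.85.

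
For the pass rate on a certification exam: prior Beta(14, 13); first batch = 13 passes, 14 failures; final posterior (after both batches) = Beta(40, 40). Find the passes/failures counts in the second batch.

Sequential conjugate updates are equivalent to a single update on the pooled data, so total successes = posterior α − prior α and total failures = posterior β − prior β.
Total across both batches: 40−14=26 passes, 40−13=27 failures.
Subtract the first batch: 26−13=13 passes and 27−14=13 failures.

13 passes and 13 failures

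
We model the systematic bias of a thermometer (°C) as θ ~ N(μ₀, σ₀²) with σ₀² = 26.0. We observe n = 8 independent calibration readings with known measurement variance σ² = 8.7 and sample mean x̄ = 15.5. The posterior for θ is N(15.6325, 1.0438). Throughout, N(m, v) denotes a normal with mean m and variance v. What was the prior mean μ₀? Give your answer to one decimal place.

μ₀ = 18.8

With known observation variance, the Normal–Normal posterior has precision τ_n = τ₀ + n/σ² and mean μ_n = (τ₀μ₀ + (n/σ²)x̄)/τ_n.
Here τ₀ = 1/26.0 = 0.038462 and τ_data = 8/8.7 = 0.919540, so τ_n = 0.958002.
Rearranging for μ₀: μ₀ = (μ_n·τ_n − τ_data·x̄)/τ₀ = (15.6325·0.958002 − 0.919540·15.5) / 0.038462 = 0.723096/0.038462 ≈ 18.8.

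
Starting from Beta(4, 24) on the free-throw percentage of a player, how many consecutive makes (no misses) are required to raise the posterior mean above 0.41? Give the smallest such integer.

k = 13

After k makes and 0 misses the posterior is Beta(4+k, 24), with mean (4+k)/(4+24+k).
Set (4+k)/(28+k) > 0.41 and solve: k > (0.41·28 − 4)/(1 − 0.41) = 12.678.
The smallest integer exceeding 12.678 is 13, and checking k=13: (17)/(41) = 0.4146 > 0.41.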